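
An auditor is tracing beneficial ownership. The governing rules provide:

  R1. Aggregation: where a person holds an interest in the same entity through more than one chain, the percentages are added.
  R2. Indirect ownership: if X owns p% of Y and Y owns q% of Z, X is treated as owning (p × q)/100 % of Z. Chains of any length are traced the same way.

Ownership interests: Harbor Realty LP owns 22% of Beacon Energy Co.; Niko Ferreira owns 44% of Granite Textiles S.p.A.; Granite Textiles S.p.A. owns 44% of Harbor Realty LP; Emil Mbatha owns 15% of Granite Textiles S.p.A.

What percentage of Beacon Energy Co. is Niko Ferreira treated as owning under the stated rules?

4.2592%

Chain via Granite Textiles S.p.A. → Harbor Realty LP (R2): 44% × 44% × 22% = 4.2592% of Beacon Energy Co.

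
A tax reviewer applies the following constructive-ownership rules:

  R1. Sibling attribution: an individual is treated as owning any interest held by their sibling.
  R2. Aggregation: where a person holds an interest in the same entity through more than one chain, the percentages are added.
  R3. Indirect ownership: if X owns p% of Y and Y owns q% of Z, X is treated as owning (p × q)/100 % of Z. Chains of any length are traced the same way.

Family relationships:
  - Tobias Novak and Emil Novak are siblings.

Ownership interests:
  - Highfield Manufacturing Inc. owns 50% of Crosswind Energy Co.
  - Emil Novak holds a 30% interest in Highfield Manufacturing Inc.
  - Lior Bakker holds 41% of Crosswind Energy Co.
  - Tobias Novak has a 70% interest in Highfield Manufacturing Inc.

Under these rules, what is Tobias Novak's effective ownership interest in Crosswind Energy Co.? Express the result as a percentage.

50%

By sibling attribution (R1), Tobias Novak is treated as also owning Emil Novak's interest in Highfield Manufacturing Inc, giving 70% + 30% = 100%.
Chain via Highfield Manufacturing Inc. (R3): 100% × 50% = 50% of Crosswind Energy Co.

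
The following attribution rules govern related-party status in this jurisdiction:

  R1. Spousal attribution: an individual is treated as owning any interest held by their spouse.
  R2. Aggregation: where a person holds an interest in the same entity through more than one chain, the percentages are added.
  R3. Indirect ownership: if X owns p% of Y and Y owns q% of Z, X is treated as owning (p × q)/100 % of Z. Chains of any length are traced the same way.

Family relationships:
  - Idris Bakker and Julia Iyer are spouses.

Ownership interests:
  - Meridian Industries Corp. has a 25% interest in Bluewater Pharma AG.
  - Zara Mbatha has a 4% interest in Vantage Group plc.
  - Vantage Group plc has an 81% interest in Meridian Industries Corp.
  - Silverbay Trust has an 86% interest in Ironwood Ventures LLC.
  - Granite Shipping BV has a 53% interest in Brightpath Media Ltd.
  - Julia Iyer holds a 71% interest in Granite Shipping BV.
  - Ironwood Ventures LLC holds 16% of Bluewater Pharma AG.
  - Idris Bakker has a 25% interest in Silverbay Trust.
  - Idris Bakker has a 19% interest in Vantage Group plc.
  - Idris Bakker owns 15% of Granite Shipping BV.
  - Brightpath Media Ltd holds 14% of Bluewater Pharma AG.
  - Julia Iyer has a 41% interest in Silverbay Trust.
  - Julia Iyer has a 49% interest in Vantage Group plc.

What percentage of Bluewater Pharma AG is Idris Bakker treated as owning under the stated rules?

29.2328%

By spousal attribution (R1), Idris Bakker is treated as also owning Julia Iyer's interest in Silverbay Trust, giving 25% + 41% = 66%.
By spousal attribution (R1), Idris Bakker is treated as also owning Julia Iyer's interest in Granite Shipping BV, giving 15% + 71% = 86%.
By spousal attribution (R1), Idris Bakker is treated as also owning Julia Iyer's interest in Vantage Group plc, giving 19% + 49% = 68%.
Chain via Silverbay Trust → Ironwood Ventures LLC (R3): 66% × 86% × 16% = 9.0816% of Bluewater Pharma AG.
Chain via Granite Shipping BV → Brightpath Media Ltd (R3): 86% × 53% × 14% = 6.3812% of Bluewater Pharma AG.
Chain via Vantage Group plc → Meridian Industries Corp. (R3): 68% × 81% × 25% = 13.77% of Bluewater Pharma AG.
Aggregating (R2): 9.0816% + 6.3812% + 13.77% = 29.2328%.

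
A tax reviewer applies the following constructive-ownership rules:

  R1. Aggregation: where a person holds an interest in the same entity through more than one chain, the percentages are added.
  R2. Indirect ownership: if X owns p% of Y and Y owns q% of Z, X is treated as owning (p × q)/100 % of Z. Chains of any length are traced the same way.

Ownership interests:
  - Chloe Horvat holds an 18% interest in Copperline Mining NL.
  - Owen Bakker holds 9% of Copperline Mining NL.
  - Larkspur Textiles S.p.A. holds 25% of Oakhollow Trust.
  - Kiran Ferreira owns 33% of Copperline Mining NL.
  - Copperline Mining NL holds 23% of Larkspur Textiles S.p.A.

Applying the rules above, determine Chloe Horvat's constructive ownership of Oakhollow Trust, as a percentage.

1.035%

Chain via Copperline Mining NL → Larkspur Textiles S.p.A. (R2): 18% × 23% × 25% = 1.035% of Oakhollow Trust.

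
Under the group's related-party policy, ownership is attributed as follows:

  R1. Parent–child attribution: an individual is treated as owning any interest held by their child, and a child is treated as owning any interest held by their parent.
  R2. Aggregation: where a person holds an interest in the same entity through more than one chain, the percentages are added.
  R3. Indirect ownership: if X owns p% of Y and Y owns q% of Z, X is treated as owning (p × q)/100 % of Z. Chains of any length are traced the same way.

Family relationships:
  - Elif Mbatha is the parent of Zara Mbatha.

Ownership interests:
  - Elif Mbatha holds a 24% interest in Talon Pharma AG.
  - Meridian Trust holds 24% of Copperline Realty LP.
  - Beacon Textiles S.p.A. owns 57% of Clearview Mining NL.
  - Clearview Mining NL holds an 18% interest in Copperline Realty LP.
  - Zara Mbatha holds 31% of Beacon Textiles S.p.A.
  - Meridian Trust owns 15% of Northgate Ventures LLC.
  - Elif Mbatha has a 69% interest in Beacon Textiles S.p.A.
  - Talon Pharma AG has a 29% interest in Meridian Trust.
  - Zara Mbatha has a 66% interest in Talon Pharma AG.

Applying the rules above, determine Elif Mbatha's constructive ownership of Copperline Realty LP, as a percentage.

16.524%

By parent–child attribution (R1), Elif Mbatha is treated as also owning Zara Mbatha's interest in Beacon Textiles S.p.A, giving 69% + 31% = 100%.
By parent–child attribution (R1), Elif Mbatha is treated as also owning Zara Mbatha's interest in Talon Pharma AG, giving 24% + 66% = 90%.
Chain via Beacon Textiles S.p.A. → Clearview Mining NL (R3): 100% × 57% × 18% = 10.26% of Copperline Realty LP.
Chain via Talon Pharma AG → Meridian Trust (R3): 90% × 29% × 24% = 6.264% of Copperline Realty LP.
Aggregating (R2): 10.26% + 6.264% = 16.524%.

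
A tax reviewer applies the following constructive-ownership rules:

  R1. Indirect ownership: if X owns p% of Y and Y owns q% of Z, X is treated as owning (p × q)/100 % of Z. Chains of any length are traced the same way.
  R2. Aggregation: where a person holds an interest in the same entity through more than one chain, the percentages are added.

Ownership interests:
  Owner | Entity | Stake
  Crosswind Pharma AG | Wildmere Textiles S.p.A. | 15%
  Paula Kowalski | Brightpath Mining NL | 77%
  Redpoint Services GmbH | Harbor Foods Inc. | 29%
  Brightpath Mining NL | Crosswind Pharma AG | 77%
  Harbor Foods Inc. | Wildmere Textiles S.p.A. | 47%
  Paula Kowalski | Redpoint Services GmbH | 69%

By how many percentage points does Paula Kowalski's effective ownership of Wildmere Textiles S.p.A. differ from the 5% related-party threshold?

Chain via Redpoint Services GmbH → Harbor Foods Inc. (R1): 69% × 29% × 47% = 9.4047% of Wildmere Textiles S.p.A.
Chain via Brightpath Mining NL → Crosswind Pharma AG (R1): 77% × 77% × 15% = 8.8935% of Wildmere Textiles S.p.A.
Aggregating (R2): 9.4047% + 8.8935% = 18.2982%.
18.2982% exceeds the 5% threshold by 13.2982 percentage points.

13.2982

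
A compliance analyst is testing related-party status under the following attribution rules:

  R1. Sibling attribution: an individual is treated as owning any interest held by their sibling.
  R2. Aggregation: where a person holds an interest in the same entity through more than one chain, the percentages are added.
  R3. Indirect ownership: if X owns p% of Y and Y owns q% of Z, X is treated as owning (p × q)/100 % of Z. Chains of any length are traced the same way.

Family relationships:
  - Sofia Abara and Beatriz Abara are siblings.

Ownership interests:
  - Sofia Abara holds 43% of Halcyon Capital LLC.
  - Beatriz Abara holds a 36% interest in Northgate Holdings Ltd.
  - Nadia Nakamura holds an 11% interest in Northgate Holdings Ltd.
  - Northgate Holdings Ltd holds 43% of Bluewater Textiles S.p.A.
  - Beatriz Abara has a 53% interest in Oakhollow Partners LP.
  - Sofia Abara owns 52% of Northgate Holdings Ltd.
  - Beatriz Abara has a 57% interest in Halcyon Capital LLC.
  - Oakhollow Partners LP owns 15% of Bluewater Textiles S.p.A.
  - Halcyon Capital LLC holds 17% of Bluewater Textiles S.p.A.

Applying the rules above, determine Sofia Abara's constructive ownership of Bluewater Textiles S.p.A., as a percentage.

62.79%

By sibling attribution (R1), Sofia Abara is treated as also owning Beatriz Abara's interest in Northgate Holdings Ltd, giving 52% + 36% = 88%.
By sibling attribution (R1), Sofia Abara is treated as also owning Beatriz Abara's interest in Halcyon Capital LLC, giving 43% + 57% = 100%.
By sibling attribution (R1), Sofia Abara is treated as owning Beatriz Abara's 53% interest in Oakhollow Partners LP.
Chain via Northgate Holdings Ltd (R3): 88% × 43% = 37.84% of Bluewater Textiles S.p.A.
Chain via Halcyon Capital LLC (R3): 100% × 17% = 17% of Bluewater Textiles S.p.A.
Chain via Oakhollow Partners LP (R3): 53% × 15% = 7.95% of Bluewater Textiles S.p.A.
Aggregating (R2): 37.84% + 17% + 7.95% = 62.79%.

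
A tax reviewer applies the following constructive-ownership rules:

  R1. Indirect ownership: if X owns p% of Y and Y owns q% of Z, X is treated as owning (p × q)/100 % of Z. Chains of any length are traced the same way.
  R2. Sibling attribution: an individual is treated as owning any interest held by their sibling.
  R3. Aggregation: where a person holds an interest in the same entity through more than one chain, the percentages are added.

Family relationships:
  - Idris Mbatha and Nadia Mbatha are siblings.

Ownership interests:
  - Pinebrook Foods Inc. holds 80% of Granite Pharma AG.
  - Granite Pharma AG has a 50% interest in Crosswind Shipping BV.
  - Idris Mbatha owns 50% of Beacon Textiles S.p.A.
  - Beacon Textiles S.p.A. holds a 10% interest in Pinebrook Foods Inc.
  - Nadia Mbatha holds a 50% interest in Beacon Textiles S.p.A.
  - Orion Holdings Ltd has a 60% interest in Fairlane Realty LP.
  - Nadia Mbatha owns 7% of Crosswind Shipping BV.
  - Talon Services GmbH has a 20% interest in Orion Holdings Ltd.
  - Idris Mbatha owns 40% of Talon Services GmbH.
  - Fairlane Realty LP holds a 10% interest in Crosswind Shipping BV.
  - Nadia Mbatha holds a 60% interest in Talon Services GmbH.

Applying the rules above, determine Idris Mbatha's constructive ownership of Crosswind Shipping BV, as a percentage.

12.2%

By sibling attribution (R2), Idris Mbatha is treated as also owning Nadia Mbatha's interest in Beacon Textiles S.p.A, giving 50% + 50% = 100%.
By sibling attribution (R2), Idris Mbatha is treated as also owning Nadia Mbatha's interest in Talon Services GmbH, giving 40% + 60% = 100%.
By sibling attribution (R2), Idris Mbatha is treated as owning Nadia Mbatha's 7% interest in Crosswind Shipping BV.
Chain via Beacon Textiles S.p.A. → Pinebrook Foods Inc. → Granite Pharma AG (R1): 100% × 10% × 80% × 50% = 4% of Crosswind Shipping BV.
Chain via Talon Services GmbH → Orion Holdings Ltd → Fairlane Realty LP (R1): 100% × 20% × 60% × 10% = 1.2% of Crosswind Shipping BV.
Direct interest in Crosswind Shipping BV: 7%.
Aggregating (R3): 4% + 1.2% + 7% = 12.2%.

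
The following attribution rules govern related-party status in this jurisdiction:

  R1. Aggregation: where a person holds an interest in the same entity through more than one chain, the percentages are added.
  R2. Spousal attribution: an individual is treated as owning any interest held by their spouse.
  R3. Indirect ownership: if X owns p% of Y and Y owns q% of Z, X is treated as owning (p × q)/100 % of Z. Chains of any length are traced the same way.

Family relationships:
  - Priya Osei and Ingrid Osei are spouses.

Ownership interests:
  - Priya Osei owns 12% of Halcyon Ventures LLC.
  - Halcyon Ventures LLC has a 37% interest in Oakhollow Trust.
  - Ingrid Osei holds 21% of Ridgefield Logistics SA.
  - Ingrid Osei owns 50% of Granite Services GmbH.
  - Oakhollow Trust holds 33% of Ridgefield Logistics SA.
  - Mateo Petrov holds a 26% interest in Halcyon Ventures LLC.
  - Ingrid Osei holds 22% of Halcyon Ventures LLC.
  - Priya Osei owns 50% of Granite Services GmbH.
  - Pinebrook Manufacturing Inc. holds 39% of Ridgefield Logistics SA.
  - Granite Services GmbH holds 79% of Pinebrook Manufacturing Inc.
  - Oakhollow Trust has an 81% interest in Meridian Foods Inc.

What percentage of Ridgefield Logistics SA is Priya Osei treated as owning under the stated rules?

By spousal attribution (R2), Priya Osei is treated as also owning Ingrid Osei's interest in Granite Services GmbH, giving 50% + 50% = 100%.
By spousal attribution (R2), Priya Osei is treated as also owning Ingrid Osei's interest in Halcyon Ventures LLC, giving 12% + 22% = 34%.
By spousal attribution (R2), Priya Osei is treated as owning Ingrid Osei's 21% interest in Ridgefield Logistics SA.
Chain via Granite Services GmbH → Pinebrook Manufacturing Inc. (R3): 100% × 79% × 39% = 30.81% of Ridgefield Logistics SA.
Chain via Halcyon Ventures LLC → Oakhollow Trust (R3): 34% × 37% × 33% = 4.1514% of Ridgefield Logistics SA.
Direct interest in Ridgefield Logistics SA: 21%.
Aggregating (R1): 30.81% + 4.1514% + 21% = 55.9614%.

55.9614%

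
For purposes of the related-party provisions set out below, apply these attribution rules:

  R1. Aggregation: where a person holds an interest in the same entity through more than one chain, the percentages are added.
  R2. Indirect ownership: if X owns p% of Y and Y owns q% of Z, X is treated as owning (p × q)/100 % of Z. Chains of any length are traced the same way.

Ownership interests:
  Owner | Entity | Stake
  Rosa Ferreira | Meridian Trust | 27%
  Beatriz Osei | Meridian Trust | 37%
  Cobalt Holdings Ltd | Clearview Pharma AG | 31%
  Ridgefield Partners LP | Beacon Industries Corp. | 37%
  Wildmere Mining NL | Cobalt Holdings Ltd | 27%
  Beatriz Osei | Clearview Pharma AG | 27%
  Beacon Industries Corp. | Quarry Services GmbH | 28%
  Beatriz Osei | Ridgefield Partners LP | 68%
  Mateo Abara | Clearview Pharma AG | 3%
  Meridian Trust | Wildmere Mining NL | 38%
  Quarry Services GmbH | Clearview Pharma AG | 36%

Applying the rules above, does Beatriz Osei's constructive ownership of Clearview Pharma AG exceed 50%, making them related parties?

No

Chain via Meridian Trust → Wildmere Mining NL → Cobalt Holdings Ltd (R2): 37% × 38% × 27% × 31% = 1.176822% of Clearview Pharma AG.
Chain via Ridgefield Partners LP → Beacon Industries Corp. → Quarry Services GmbH (R2): 68% × 37% × 28% × 36% = 2.536128% of Clearview Pharma AG.
Direct interest in Clearview Pharma AG: 27%.
Aggregating (R1): 1.176822% + 2.536128% + 27% = 30.71295%.
30.71295% does not exceed the 50% threshold, so Beatriz is not a related party to Clearview Pharma AG.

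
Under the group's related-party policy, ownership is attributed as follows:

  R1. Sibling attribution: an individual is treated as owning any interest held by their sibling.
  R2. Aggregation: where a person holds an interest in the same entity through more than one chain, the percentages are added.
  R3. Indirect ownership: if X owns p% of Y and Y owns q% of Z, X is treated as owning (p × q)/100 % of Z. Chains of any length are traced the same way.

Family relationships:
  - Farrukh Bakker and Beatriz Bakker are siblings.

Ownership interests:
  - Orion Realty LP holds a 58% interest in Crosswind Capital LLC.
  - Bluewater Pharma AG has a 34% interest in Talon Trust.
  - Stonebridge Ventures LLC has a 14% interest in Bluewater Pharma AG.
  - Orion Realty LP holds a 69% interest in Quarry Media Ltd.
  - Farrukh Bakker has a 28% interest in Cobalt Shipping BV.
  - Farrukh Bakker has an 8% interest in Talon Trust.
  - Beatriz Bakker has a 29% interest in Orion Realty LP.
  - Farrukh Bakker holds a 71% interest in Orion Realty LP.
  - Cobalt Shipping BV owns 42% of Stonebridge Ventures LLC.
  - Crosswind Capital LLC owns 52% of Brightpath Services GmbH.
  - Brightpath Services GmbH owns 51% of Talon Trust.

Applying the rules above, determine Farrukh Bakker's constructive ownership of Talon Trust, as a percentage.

23.941376%

By sibling attribution (R1), Farrukh Bakker is treated as also owning Beatriz Bakker's interest in Orion Realty LP, giving 71% + 29% = 100%.
Chain via Cobalt Shipping BV → Stonebridge Ventures LLC → Bluewater Pharma AG (R3): 28% × 42% × 14% × 34% = 0.559776% of Talon Trust.
Chain via Orion Realty LP → Crosswind Capital LLC → Brightpath Services GmbH (R3): 100% × 58% × 52% × 51% = 15.3816% of Talon Trust.
Direct interest in Talon Trust: 8%.
Aggregating (R2): 0.559776% + 15.3816% + 8% = 23.941376%.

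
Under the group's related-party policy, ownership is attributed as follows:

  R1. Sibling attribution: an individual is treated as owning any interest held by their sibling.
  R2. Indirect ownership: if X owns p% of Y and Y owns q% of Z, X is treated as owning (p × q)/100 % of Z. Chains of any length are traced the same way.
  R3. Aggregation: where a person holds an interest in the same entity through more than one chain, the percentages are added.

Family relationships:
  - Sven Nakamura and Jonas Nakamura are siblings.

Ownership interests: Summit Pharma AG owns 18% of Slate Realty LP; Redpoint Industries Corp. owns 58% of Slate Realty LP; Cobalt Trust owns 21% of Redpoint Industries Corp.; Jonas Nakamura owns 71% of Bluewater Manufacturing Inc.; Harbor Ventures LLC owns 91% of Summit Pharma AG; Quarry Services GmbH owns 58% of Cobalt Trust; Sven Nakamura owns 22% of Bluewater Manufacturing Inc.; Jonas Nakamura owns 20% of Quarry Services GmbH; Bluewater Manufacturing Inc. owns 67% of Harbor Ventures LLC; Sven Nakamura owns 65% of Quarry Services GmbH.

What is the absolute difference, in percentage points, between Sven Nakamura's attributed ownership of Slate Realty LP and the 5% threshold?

11.211118

By sibling attribution (R1), Sven Nakamura is treated as also owning Jonas Nakamura's interest in Quarry Services GmbH, giving 65% + 20% = 85%.
By sibling attribution (R1), Sven Nakamura is treated as also owning Jonas Nakamura's interest in Bluewater Manufacturing Inc, giving 22% + 71% = 93%.
Chain via Quarry Services GmbH → Cobalt Trust → Redpoint Industries Corp. (R2): 85% × 58% × 21% × 58% = 6.00474% of Slate Realty LP.
Chain via Bluewater Manufacturing Inc. → Harbor Ventures LLC → Summit Pharma AG (R2): 93% × 67% × 91% × 18% = 10.206378% of Slate Realty LP.
Aggregating (R3): 6.00474% + 10.206378% = 16.211118%.
16.211118% exceeds the 5% threshold by 11.211118 percentage points.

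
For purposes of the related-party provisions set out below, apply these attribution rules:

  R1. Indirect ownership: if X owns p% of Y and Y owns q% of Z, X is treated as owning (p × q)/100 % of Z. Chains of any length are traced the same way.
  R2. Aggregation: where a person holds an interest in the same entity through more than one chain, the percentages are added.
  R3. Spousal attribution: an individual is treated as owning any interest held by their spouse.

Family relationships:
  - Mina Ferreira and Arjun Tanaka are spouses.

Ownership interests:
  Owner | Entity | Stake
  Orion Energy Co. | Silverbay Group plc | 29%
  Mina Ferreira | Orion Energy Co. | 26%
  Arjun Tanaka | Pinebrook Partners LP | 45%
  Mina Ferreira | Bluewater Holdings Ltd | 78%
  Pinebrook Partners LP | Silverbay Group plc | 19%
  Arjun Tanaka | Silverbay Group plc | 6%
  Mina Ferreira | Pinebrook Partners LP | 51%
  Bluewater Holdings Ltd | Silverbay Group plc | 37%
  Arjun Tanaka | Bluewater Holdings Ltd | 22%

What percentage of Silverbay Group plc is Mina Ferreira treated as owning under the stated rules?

68.78%

By spousal attribution (R3), Mina Ferreira is treated as also owning Arjun Tanaka's interest in Pinebrook Partners LP, giving 51% + 45% = 96%.
By spousal attribution (R3), Mina Ferreira is treated as also owning Arjun Tanaka's interest in Bluewater Holdings Ltd, giving 78% + 22% = 100%.
By spousal attribution (R3), Mina Ferreira is treated as owning Arjun Tanaka's 6% interest in Silverbay Group plc.
Chain via Orion Energy Co. (R1): 26% × 29% = 7.54% of Silverbay Group plc.
Chain via Pinebrook Partners LP (R1): 96% × 19% = 18.24% of Silverbay Group plc.
Chain via Bluewater Holdings Ltd (R1): 100% × 37% = 37% of Silverbay Group plc.
Direct interest in Silverbay Group plc: 6%.
Aggregating (R2): 7.54% + 18.24% + 37% + 6% = 68.78%.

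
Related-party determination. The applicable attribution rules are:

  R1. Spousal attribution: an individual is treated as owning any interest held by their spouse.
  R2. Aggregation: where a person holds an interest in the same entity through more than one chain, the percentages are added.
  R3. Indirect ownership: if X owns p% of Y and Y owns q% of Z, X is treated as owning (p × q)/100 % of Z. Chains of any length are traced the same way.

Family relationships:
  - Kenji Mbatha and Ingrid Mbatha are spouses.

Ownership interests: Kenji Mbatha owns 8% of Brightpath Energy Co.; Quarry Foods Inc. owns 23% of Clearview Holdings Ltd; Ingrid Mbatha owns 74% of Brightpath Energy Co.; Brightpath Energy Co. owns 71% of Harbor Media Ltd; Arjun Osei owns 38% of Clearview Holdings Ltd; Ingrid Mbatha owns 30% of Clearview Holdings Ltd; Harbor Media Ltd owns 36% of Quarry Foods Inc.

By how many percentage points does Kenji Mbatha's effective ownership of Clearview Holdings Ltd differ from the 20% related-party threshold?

By spousal attribution (R1), Kenji Mbatha is treated as also owning Ingrid Mbatha's interest in Brightpath Energy Co, giving 8% + 74% = 82%.
By spousal attribution (R1), Kenji Mbatha is treated as owning Ingrid Mbatha's 30% interest in Clearview Holdings Ltd.
Chain via Brightpath Energy Co. → Harbor Media Ltd → Quarry Foods Inc. (R3): 82% × 71% × 36% × 23% = 4.820616% of Clearview Holdings Ltd.
Direct interest in Clearview Holdings Ltd: 30%.
Aggregating (R2): 4.820616% + 30% = 34.820616%.
34.820616% exceeds the 20% threshold by 14.820616 percentage points.

14.820616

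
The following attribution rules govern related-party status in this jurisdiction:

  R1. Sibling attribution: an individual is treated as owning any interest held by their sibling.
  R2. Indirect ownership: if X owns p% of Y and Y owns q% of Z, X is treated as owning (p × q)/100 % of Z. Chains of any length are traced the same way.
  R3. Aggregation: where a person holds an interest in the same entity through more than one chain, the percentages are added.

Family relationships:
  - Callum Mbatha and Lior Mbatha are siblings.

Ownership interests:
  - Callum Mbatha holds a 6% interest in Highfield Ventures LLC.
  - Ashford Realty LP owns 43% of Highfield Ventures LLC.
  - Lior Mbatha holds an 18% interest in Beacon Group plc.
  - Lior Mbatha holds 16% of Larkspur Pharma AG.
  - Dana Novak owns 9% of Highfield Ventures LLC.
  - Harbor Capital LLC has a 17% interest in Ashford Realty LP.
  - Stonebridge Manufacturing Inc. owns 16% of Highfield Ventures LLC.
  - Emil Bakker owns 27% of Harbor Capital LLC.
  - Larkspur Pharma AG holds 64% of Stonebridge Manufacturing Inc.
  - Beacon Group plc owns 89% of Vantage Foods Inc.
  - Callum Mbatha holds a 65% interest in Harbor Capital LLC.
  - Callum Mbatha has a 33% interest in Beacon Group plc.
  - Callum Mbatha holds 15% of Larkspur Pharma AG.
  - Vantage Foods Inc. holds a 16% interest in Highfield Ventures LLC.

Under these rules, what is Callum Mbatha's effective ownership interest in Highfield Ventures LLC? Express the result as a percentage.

21.1883%

By sibling attribution (R1), Callum Mbatha is treated as also owning Lior Mbatha's interest in Beacon Group plc, giving 33% + 18% = 51%.
By sibling attribution (R1), Callum Mbatha is treated as also owning Lior Mbatha's interest in Larkspur Pharma AG, giving 15% + 16% = 31%.
Chain via Beacon Group plc → Vantage Foods Inc. (R2): 51% × 89% × 16% = 7.2624% of Highfield Ventures LLC.
Chain via Harbor Capital LLC → Ashford Realty LP (R2): 65% × 17% × 43% = 4.7515% of Highfield Ventures LLC.
Chain via Larkspur Pharma AG → Stonebridge Manufacturing Inc. (R2): 31% × 64% × 16% = 3.1744% of Highfield Ventures LLC.
Direct interest in Highfield Ventures LLC: 6%.
Aggregating (R3): 7.2624% + 4.7515% + 3.1744% + 6% = 21.1883%.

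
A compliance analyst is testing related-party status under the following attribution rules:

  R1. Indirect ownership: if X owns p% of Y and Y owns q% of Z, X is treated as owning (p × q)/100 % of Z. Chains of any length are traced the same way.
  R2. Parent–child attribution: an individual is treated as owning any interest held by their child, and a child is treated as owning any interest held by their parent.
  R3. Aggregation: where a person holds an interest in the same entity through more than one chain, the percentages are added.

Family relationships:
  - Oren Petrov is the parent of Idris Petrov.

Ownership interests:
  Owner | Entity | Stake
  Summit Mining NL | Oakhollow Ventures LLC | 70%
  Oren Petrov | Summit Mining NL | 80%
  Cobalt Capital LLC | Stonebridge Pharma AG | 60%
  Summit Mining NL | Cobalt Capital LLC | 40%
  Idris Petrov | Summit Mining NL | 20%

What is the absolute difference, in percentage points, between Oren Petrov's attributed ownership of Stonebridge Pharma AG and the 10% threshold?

14

By parent–child attribution (R2), Oren Petrov is treated as also owning Idris Petrov's interest in Summit Mining NL, giving 80% + 20% = 100%.
Chain via Summit Mining NL → Cobalt Capital LLC (R1): 100% × 40% × 60% = 24% of Stonebridge Pharma AG.
24% exceeds the 10% threshold by 14 percentage points.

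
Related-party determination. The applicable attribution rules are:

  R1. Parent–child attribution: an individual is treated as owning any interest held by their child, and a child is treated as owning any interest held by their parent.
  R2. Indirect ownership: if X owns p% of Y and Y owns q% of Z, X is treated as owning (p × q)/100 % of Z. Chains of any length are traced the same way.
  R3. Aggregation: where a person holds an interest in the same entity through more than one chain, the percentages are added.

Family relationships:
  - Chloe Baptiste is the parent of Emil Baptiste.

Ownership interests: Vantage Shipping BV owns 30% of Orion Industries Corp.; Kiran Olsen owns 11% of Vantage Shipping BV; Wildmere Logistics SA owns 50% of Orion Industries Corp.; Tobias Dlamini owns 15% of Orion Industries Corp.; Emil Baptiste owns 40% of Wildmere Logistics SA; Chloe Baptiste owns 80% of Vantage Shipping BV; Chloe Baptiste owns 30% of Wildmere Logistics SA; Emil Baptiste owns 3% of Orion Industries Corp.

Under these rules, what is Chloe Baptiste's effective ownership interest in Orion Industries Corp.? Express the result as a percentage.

62%

By parent–child attribution (R1), Chloe Baptiste is treated as also owning Emil Baptiste's interest in Wildmere Logistics SA, giving 30% + 40% = 70%.
By parent–child attribution (R1), Chloe Baptiste is treated as owning Emil Baptiste's 3% interest in Orion Industries Corp.
Chain via Wildmere Logistics SA (R2): 70% × 50% = 35% of Orion Industries Corp.
Chain via Vantage Shipping BV (R2): 80% × 30% = 24% of Orion Industries Corp.
Direct interest in Orion Industries Corp: 3%.
Aggregating (R3): 35% + 24% + 3% = 62%.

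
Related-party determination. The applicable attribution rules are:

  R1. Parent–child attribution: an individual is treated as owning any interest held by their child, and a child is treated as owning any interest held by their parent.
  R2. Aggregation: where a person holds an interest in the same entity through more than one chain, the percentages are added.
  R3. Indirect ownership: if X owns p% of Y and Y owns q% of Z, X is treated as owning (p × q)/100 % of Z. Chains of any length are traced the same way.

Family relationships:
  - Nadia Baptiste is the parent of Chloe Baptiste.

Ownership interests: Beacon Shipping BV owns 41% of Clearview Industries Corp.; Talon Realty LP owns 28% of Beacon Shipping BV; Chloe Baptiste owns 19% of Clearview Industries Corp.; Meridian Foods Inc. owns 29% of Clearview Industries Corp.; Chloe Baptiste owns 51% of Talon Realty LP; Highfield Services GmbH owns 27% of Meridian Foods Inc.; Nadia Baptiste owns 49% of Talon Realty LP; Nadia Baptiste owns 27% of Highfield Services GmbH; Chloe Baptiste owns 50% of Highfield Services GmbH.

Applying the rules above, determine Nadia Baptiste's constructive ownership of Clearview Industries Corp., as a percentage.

By parent–child attribution (R1), Nadia Baptiste is treated as also owning Chloe Baptiste's interest in Talon Realty LP, giving 49% + 51% = 100%.
By parent–child attribution (R1), Nadia Baptiste is treated as also owning Chloe Baptiste's interest in Highfield Services GmbH, giving 27% + 50% = 77%.
By parent–child attribution (R1), Nadia Baptiste is treated as owning Chloe Baptiste's 19% interest in Clearview Industries Corp.
Chain via Talon Realty LP → Beacon Shipping BV (R3): 100% × 28% × 41% = 11.48% of Clearview Industries Corp.
Chain via Highfield Services GmbH → Meridian Foods Inc. (R3): 77% × 27% × 29% = 6.0291% of Clearview Industries Corp.
Direct interest in Clearview Industries Corp: 19%.
Aggregating (R2): 11.48% + 6.0291% + 19% = 36.5091%.

36.5091%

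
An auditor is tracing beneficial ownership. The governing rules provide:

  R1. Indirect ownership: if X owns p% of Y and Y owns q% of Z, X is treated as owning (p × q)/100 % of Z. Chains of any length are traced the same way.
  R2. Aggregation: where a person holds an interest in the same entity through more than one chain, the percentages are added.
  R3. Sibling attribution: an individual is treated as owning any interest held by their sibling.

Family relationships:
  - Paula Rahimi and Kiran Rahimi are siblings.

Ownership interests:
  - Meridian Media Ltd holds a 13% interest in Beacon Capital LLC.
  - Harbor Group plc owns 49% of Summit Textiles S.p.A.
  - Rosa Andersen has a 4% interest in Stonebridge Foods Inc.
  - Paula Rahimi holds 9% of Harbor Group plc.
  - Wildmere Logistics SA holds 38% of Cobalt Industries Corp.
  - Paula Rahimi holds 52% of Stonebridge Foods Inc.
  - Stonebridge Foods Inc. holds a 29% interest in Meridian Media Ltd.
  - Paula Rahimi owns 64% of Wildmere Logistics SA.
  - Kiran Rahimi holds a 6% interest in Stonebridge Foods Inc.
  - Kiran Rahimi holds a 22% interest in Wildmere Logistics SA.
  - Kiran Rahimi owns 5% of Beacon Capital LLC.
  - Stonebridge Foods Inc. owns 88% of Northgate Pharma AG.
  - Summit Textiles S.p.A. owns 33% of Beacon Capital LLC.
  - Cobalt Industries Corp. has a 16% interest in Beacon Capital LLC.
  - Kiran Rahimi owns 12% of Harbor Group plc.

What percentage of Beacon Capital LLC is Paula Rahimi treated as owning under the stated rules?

15.8111%

By sibling attribution (R3), Paula Rahimi is treated as also owning Kiran Rahimi's interest in Stonebridge Foods Inc, giving 52% + 6% = 58%.
By sibling attribution (R3), Paula Rahimi is treated as also owning Kiran Rahimi's interest in Harbor Group plc, giving 9% + 12% = 21%.
By sibling attribution (R3), Paula Rahimi is treated as also owning Kiran Rahimi's interest in Wildmere Logistics SA, giving 64% + 22% = 86%.
By sibling attribution (R3), Paula Rahimi is treated as owning Kiran Rahimi's 5% interest in Beacon Capital LLC.
Chain via Stonebridge Foods Inc. → Meridian Media Ltd (R1): 58% × 29% × 13% = 2.1866% of Beacon Capital LLC.
Chain via Harbor Group plc → Summit Textiles S.p.A. (R1): 21% × 49% × 33% = 3.3957% of Beacon Capital LLC.
Chain via Wildmere Logistics SA → Cobalt Industries Corp. (R1): 86% × 38% × 16% = 5.2288% of Beacon Capital LLC.
Direct interest in Beacon Capital LLC: 5%.
Aggregating (R2): 2.1866% + 3.3957% + 5.2288% + 5% = 15.8111%.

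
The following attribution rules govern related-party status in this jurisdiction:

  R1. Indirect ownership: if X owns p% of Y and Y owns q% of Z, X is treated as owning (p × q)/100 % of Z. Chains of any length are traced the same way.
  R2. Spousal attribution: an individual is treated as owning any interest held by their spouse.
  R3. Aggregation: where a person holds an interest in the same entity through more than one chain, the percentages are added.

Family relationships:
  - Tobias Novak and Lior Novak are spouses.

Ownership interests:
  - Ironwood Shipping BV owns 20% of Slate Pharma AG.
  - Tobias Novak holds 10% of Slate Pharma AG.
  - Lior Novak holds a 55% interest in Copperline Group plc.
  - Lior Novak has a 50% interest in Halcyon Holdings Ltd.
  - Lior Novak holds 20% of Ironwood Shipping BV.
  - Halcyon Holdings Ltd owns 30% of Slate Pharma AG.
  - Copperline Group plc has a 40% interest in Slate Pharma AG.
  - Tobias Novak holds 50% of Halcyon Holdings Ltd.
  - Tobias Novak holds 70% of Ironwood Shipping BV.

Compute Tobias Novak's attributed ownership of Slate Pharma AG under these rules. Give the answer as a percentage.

80%

By spousal attribution (R2), Tobias Novak is treated as also owning Lior Novak's interest in Halcyon Holdings Ltd, giving 50% + 50% = 100%.
By spousal attribution (R2), Tobias Novak is treated as also owning Lior Novak's interest in Ironwood Shipping BV, giving 70% + 20% = 90%.
By spousal attribution (R2), Tobias Novak is treated as owning Lior Novak's 55% interest in Copperline Group plc.
Chain via Halcyon Holdings Ltd (R1): 100% × 30% = 30% of Slate Pharma AG.
Chain via Ironwood Shipping BV (R1): 90% × 20% = 18% of Slate Pharma AG.
Direct interest in Slate Pharma AG: 10%.
Chain via Copperline Group plc (R1): 55% × 40% = 22% of Slate Pharma AG.
Aggregating (R3): 30% + 18% + 10% + 22% = 80%.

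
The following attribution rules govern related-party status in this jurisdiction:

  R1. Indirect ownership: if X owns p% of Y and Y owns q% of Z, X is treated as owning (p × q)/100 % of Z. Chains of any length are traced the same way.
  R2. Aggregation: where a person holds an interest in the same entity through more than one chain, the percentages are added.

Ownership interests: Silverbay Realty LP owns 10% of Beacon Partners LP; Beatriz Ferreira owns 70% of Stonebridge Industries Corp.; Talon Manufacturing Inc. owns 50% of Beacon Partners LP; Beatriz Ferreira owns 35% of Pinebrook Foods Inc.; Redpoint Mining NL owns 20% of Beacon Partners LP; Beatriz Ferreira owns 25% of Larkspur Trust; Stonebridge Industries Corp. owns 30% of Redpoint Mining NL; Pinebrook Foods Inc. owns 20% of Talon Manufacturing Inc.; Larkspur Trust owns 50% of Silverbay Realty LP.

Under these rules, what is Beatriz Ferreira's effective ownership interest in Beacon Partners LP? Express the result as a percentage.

8.95%

Chain via Stonebridge Industries Corp. → Redpoint Mining NL (R1): 70% × 30% × 20% = 4.2% of Beacon Partners LP.
Chain via Larkspur Trust → Silverbay Realty LP (R1): 25% × 50% × 10% = 1.25% of Beacon Partners LP.
Chain via Pinebrook Foods Inc. → Talon Manufacturing Inc. (R1): 35% × 20% × 50% = 3.5% of Beacon Partners LP.
Aggregating (R2): 4.2% + 1.25% + 3.5% = 8.95%.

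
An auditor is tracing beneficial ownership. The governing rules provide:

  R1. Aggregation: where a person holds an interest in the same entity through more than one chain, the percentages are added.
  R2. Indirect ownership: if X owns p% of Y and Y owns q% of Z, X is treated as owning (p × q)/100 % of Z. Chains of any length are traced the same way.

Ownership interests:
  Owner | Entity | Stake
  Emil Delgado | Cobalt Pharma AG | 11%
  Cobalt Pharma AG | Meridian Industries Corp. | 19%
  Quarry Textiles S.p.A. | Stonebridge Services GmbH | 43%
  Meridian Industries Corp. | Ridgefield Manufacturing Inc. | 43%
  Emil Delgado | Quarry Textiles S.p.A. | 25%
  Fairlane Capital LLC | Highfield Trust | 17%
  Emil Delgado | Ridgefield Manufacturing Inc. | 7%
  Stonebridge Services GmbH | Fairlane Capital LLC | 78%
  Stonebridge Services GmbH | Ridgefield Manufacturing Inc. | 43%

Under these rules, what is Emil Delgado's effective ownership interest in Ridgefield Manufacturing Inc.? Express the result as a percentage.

Chain via Quarry Textiles S.p.A. → Stonebridge Services GmbH (R2): 25% × 43% × 43% = 4.6225% of Ridgefield Manufacturing Inc.
Chain via Cobalt Pharma AG → Meridian Industries Corp. (R2): 11% × 19% × 43% = 0.8987% of Ridgefield Manufacturing Inc.
Direct interest in Ridgefield Manufacturing Inc: 7%.
Aggregating (R1): 4.6225% + 0.8987% + 7% = 12.5212%.

12.5212%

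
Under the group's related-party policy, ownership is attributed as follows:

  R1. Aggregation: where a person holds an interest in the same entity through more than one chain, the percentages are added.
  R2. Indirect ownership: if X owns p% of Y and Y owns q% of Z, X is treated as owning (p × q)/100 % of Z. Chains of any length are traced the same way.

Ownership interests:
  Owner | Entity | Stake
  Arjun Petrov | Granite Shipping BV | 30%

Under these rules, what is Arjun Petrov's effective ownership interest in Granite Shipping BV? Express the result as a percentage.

Direct interest in Granite Shipping BV: 30%.

30%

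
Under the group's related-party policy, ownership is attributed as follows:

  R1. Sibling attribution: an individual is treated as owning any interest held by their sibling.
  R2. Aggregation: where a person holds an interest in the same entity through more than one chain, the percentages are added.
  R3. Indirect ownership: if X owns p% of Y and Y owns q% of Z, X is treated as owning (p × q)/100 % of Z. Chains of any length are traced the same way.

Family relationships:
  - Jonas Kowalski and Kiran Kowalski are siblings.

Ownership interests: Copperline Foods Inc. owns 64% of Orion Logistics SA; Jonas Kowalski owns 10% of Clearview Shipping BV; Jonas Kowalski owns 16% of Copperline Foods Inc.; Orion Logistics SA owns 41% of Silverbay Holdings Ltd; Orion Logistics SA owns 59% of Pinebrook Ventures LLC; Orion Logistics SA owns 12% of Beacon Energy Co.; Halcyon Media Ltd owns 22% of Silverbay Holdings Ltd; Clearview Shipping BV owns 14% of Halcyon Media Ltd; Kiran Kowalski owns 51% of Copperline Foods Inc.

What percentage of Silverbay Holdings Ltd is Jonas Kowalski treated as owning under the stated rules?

17.8888%

By sibling attribution (R1), Jonas Kowalski is treated as also owning Kiran Kowalski's interest in Copperline Foods Inc, giving 16% + 51% = 67%.
Chain via Copperline Foods Inc. → Orion Logistics SA (R3): 67% × 64% × 41% = 17.5808% of Silverbay Holdings Ltd.
Chain via Clearview Shipping BV → Halcyon Media Ltd (R3): 10% × 14% × 22% = 0.308% of Silverbay Holdings Ltd.
Aggregating (R2): 17.5808% + 0.308% = 17.8888%.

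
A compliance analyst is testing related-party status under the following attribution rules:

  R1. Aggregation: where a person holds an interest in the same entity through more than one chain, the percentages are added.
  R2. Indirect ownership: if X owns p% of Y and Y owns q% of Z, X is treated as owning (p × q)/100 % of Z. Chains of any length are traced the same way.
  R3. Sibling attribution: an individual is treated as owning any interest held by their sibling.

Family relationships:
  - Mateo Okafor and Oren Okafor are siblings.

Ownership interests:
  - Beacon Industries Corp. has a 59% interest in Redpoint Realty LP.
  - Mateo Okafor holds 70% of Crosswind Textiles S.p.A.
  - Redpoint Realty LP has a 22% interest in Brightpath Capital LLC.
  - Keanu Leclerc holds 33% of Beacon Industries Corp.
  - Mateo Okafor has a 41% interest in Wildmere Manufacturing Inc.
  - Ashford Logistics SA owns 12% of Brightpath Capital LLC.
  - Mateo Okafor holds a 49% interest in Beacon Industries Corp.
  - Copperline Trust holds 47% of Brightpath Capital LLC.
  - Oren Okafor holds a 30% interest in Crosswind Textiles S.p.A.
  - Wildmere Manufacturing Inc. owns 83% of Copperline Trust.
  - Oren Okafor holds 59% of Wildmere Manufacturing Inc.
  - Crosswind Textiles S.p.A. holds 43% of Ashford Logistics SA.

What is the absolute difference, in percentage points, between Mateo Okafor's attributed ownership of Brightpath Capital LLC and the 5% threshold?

45.5302

By sibling attribution (R3), Mateo Okafor is treated as also owning Oren Okafor's interest in Crosswind Textiles S.p.A, giving 70% + 30% = 100%.
By sibling attribution (R3), Mateo Okafor is treated as also owning Oren Okafor's interest in Wildmere Manufacturing Inc, giving 41% + 59% = 100%.
Chain via Beacon Industries Corp. → Redpoint Realty LP (R2): 49% × 59% × 22% = 6.3602% of Brightpath Capital LLC.
Chain via Crosswind Textiles S.p.A. → Ashford Logistics SA (R2): 100% × 43% × 12% = 5.16% of Brightpath Capital LLC.
Chain via Wildmere Manufacturing Inc. → Copperline Trust (R2): 100% × 83% × 47% = 39.01% of Brightpath Capital LLC.
Aggregating (R1): 6.3602% + 5.16% + 39.01% = 50.5302%.
50.5302% exceeds the 5% threshold by 45.5302 percentage points.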